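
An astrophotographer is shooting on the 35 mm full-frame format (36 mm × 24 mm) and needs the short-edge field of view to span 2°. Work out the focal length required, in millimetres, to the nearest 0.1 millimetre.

From α = 2·arctan(h/2f) we get f = h / (2·tan(α/2)).
With h = 24 mm and α/2 = 1°, tan(α/2) ≈ 0.01746, so f ≈ 24 / 0.03491 ≈ 687.4795 mm.

687.5 mm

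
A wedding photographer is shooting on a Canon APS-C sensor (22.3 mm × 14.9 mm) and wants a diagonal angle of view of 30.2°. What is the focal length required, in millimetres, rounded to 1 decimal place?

49.7 mm

Sensor diagonal = √(22.3² + 14.9²) = √719.3000 ≈ 26.8198 mm.
From α = 2·arctan(d/2f) we get f = d / (2·tan(α/2)).
With d = 26.8198 mm and α/2 = 15.1°, tan(α/2) ≈ 0.26982, so f ≈ 26.8198 / 0.53964 ≈ 49.6992 mm.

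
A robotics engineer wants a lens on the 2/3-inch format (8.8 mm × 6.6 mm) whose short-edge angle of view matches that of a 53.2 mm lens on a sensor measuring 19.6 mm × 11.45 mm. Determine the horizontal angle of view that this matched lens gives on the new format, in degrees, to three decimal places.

16.331°

Equal short-edge AOV ⇒ f₂ = f₁ · 6.6/11.45 = 53.2 × 0.57642 ≈ 30.6655 mm.
Horizontal AOV on the new format = 2·arctan(8.8 / (2 × 30.6655)) = 2·arctan(0.14348) ≈ 16.3306°.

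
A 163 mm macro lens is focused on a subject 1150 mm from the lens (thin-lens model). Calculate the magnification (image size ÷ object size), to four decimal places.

0.1651×

Thin lens: 1/f = 1/dₒ + 1/dᵢ → 1/dᵢ = 1/163 − 1/1150 = 0.0052654 mm⁻¹, so dᵢ ≈ 189.9189 mm.
Magnification m = dᵢ/dₒ = 189.9189/1150 ≈ 0.16515.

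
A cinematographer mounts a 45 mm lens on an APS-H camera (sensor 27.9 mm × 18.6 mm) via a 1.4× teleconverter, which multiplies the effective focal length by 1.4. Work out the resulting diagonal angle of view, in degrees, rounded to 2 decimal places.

Effective focal length f = 45 × 1.4 = 63 mm.
Sensor diagonal = √(27.9² + 18.6²) = √1124.3700 ≈ 33.5316 mm.
α = 2·arctan(33.532 / (2 × 63)) = 2·arctan(0.26612) ≈ 29.8048°.

29.80°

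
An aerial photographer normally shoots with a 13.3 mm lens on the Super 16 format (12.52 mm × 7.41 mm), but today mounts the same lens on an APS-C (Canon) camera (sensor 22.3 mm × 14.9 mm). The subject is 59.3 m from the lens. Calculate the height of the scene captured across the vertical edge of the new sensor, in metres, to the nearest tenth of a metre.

The focal length stays 13.3 mm; the relevant sensor dimension is now h = 14.9 mm. Object distance dₒ = 59.3 m = 59300 mm.
Thin-lens field height W = h·(dₒ − f)/f = 14.9 × (59300 − 13.3)/13.3 ≈ 66418.935 mm = 66.4189 m.

66.4 m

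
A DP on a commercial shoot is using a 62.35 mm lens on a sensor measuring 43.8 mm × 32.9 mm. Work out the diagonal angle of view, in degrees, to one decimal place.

47.4°

Sensor diagonal = √(43.8² + 32.9²) = √3000.8500 ≈ 54.7800 mm.
Angle of view α = 2·arctan(d/2f) with d = 54.7800 mm and f = 62.35 mm.
d/2f = 0.43929; arctan(0.43929) ≈ 23.7156°, so α ≈ 47.4312°.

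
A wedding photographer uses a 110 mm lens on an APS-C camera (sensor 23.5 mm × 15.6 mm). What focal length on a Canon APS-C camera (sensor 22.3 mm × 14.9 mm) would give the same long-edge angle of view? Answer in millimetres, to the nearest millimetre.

104 mm

Equal angle of view means equal width/f ratio, so f₂ = f₁ · (width₂/width₁) = 110 × 22.3/23.5.
f₂ = 110 × 0.94894 ≈ 104.383 mm.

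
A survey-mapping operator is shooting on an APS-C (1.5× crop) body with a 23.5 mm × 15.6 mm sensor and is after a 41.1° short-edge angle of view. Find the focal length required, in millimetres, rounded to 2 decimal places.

20.81 mm

From α = 2·arctan(h/2f) we get f = h / (2·tan(α/2)).
With h = 15.6 mm and α/2 = 20.55°, tan(α/2) ≈ 0.37488, so f ≈ 15.6 / 0.74976 ≈ 20.8067 mm.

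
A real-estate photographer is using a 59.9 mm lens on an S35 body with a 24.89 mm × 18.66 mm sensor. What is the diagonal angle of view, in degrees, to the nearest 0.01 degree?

29.11°

Sensor diagonal = √(24.89² + 18.66²) = √967.7077 ≈ 31.1080 mm.
Angle of view α = 2·arctan(d/2f) with d = 31.1080 mm and f = 59.9 mm.
d/2f = 0.25967; arctan(0.25967) ≈ 14.5563°, so α ≈ 29.1126°.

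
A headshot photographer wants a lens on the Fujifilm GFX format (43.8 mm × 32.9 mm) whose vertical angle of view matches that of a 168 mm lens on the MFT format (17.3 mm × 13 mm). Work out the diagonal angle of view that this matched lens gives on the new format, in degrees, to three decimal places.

Equal vertical AOV ⇒ f₂ = f₁ · 32.9/13 = 168 × 2.53077 ≈ 425.1692 mm.
Sensor diagonal = √(43.8² + 32.9²) = √3000.8500 ≈ 54.7800 mm.
Diagonal AOV on the new format = 2·arctan(54.7800 / (2 × 425.1692)) = 2·arctan(0.06442) ≈ 7.3720°.

7.372°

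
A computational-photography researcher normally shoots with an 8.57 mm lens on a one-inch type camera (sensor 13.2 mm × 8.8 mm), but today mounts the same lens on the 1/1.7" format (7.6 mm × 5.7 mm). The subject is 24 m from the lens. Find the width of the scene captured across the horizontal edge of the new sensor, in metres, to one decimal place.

21.3 m

The focal length stays 8.57 mm; the relevant sensor dimension is now w = 7.6 mm. Object distance dₒ = 24 m = 24000 mm.
Thin-lens field width W = w·(dₒ − f)/f = 7.6 × (24000 − 8.57)/8.57 ≈ 21275.947 mm = 21.2759 m.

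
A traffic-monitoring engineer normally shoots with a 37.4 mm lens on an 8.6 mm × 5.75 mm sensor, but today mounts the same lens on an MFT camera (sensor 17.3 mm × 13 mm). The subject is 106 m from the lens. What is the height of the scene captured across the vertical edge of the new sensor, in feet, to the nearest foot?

121 ft

The focal length stays 37.4 mm; the relevant sensor dimension is now h = 13 mm. Object distance dₒ = 106 m = 106000 mm.
Thin-lens field height W = h·(dₒ − f)/f = 13 × (106000 − 37.4)/37.4 ≈ 36831.920 mm = 36831.920/304.8 ft = 120.84 ft.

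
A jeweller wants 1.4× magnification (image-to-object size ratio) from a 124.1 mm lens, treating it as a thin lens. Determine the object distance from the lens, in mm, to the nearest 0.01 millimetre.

With m = dᵢ/dₒ and 1/f = 1/dₒ + 1/dᵢ, substituting dᵢ = m·dₒ gives 1/f = (1 + 1/m)/dₒ, hence dₒ = f·(1 + 1/m).
dₒ = 124.1 × (1 + 1/1.4) = 124.1 × 1.71429 ≈ 212.743 mm.

212.74 mm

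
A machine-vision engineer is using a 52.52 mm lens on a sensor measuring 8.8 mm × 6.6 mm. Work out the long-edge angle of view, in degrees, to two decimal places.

9.58°

Angle of view α = 2·arctan(w/2f) with w = 8.8 mm and f = 52.52 mm.
w/2f = 0.08378; arctan(0.08378) ≈ 4.7889°, so α ≈ 9.5778°.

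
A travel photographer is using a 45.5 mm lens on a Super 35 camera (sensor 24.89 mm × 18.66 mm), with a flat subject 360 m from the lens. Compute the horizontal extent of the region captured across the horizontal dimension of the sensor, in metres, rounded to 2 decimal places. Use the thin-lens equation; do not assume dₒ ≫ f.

dₒ: 360 m = 360000 mm.
Similar triangles through the lens centre give W/dₒ = w/dᵢ; with 1/f = 1/dₒ + 1/dᵢ this gives W = w·(dₒ − f)/f.
W = 24.89 mm × (360000 − 45.5) / 45.5 = 24.89 × 7911.0879 ≈ 196906.978 mm = 196.907 m.

196.91 m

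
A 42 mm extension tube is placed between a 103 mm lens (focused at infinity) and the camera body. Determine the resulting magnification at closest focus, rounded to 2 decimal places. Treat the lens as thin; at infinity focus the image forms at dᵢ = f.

0.41×

The tube moves the image plane from f to f + e, so dᵢ = 103 + 42 = 145 mm. Focus is achieved when 1/f = 1/dₒ + 1/dᵢ, giving dₒ = 1/(1/f − 1/(f+e)).
Magnification m = dᵢ/dₒ = (f+e)·(1/f − 1/(f+e)) = e/f = 42/103 ≈ 0.4078.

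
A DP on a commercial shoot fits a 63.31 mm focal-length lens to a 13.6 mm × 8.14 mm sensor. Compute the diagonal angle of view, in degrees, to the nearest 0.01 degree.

Sensor diagonal = √(13.6² + 8.14²) = √251.2196 ≈ 15.8499 mm.
Angle of view α = 2·arctan(d/2f) with d = 15.8499 mm and f = 63.31 mm.
d/2f = 0.12518; arctan(0.12518) ≈ 7.1350°, so α ≈ 14.2700°.

14.27°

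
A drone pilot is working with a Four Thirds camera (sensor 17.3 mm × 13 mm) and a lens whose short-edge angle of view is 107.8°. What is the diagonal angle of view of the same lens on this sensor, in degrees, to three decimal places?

From the short-edge AOV: f = 13 / (2·tan(53.9°)) = 13 / 2.74268 ≈ 4.7399 mm.
Sensor diagonal = √(17.3² + 13²) = √468.2900 ≈ 21.6400 mm.
Diagonal AOV = 2·arctan(21.6400 / (2 × 4.7399)) = 2·arctan(2.28276) ≈ 132.6868°.

132.687°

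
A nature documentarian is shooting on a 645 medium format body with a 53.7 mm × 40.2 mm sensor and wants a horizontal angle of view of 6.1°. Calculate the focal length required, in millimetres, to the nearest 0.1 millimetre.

From α = 2·arctan(w/2f) we get f = w / (2·tan(α/2)).
With w = 53.7 mm and α/2 = 3.05°, tan(α/2) ≈ 0.05328, so f ≈ 53.7 / 0.10657 ≈ 503.9142 mm.

503.9 mm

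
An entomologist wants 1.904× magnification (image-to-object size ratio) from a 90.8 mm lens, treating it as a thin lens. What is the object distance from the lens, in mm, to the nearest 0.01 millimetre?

With m = dᵢ/dₒ and 1/f = 1/dₒ + 1/dᵢ, substituting dᵢ = m·dₒ gives 1/f = (1 + 1/m)/dₒ, hence dₒ = f·(1 + 1/m).
dₒ = 90.8 × (1 + 1/1.904) = 90.8 × 1.52521 ≈ 138.489 mm.

138.49 mm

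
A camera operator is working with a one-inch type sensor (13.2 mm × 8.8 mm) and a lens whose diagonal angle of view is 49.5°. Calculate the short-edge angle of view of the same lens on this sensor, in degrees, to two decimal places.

Sensor diagonal = √(13.2² + 8.8²) = √251.6800 ≈ 15.8644 mm.
From the diagonal AOV: f = 15.8644 / (2·tan(24.75°)) = 15.8644 / 0.92201 ≈ 17.2063 mm.
Short-edge AOV = 2·arctan(8.8 / (2 × 17.2063)) = 2·arctan(0.25572) ≈ 28.6886°.

28.69°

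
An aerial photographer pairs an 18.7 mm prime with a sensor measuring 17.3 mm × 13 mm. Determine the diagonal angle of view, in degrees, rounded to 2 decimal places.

Sensor diagonal = √(17.3² + 13²) = √468.2900 ≈ 21.6400 mm.
Angle of view α = 2·arctan(d/2f) with d = 21.6400 mm and f = 18.7 mm.
d/2f = 0.57861; arctan(0.57861) ≈ 30.0541°, so α ≈ 60.1082°.

60.11°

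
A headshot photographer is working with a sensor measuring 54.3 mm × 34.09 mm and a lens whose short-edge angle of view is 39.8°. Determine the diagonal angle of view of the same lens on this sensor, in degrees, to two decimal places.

From the short-edge AOV: f = 34.09 / (2·tan(19.9°)) = 34.09 / 0.72399 ≈ 47.0863 mm.
Sensor diagonal = √(54.3² + 34.09²) = √4110.6181 ≈ 64.1141 mm.
Diagonal AOV = 2·arctan(64.1141 / (2 × 47.0863)) = 2·arctan(0.68081) ≈ 68.4952°.

68.50°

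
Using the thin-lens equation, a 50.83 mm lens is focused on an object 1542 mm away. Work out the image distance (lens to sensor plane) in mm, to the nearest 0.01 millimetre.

1/dᵢ = 1/f − 1/dₒ = 1/50.83 − 1/1542 = 0.0190249 mm⁻¹.
dᵢ = 1/0.0190249 ≈ 52.5627 mm.

52.56 mm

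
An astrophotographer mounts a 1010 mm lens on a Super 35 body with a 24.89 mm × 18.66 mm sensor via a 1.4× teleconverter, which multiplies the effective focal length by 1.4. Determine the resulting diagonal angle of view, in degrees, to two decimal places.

Effective focal length f = 1010 × 1.4 = 1414 mm.
Sensor diagonal = √(24.89² + 18.66²) = √967.7077 ≈ 31.1080 mm.
α = 2·arctan(31.108 / (2 × 1414)) = 2·arctan(0.01100) ≈ 1.2605°.

1.26°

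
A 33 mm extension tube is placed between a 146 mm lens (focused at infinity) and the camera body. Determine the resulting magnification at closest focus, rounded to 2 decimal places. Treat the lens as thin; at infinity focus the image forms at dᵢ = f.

The tube moves the image plane from f to f + e, so dᵢ = 146 + 33 = 179 mm. Focus is achieved when 1/f = 1/dₒ + 1/dᵢ, giving dₒ = 1/(1/f − 1/(f+e)).
Magnification m = dᵢ/dₒ = (f+e)·(1/f − 1/(f+e)) = e/f = 33/146 ≈ 0.2260.

0.23×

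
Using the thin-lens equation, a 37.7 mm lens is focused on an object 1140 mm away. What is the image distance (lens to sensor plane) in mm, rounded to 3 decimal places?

38.989 mm

1/dᵢ = 1/f − 1/dₒ = 1/37.7 − 1/1140 = 0.0256480 mm⁻¹.
dᵢ = 1/0.0256480 ≈ 38.9894 mm.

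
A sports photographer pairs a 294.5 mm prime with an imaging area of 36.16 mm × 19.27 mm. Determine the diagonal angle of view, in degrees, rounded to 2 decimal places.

Sensor diagonal = √(36.16² + 19.27²) = √1678.8785 ≈ 40.9741 mm.
Angle of view α = 2·arctan(d/2f) with d = 40.9741 mm and f = 294.5 mm.
d/2f = 0.06957; arctan(0.06957) ≈ 3.9794°, so α ≈ 7.9588°.

7.96°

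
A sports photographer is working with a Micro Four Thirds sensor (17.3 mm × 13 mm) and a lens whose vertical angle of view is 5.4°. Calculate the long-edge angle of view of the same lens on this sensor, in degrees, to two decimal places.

7.18°

From the vertical AOV: f = 13 / (2·tan(2.7°)) = 13 / 0.09432 ≈ 137.8322 mm.
Long-edge AOV = 2·arctan(17.3 / (2 × 137.8322)) = 2·arctan(0.06276) ≈ 7.1821°.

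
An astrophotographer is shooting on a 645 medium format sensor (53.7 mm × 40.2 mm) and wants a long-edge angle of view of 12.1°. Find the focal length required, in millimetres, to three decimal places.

From α = 2·arctan(w/2f) we get f = w / (2·tan(α/2)).
With w = 53.7 mm and α/2 = 6.05°, tan(α/2) ≈ 0.10599, so f ≈ 53.7 / 0.21197 ≈ 253.3339 mm.

253.334 mm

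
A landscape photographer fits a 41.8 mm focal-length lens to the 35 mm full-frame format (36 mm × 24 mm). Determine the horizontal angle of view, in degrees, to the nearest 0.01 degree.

46.60°

Angle of view α = 2·arctan(w/2f) with w = 36 mm and f = 41.8 mm.
w/2f = 0.43062; arctan(0.43062) ≈ 23.2978°, so α ≈ 46.5956°.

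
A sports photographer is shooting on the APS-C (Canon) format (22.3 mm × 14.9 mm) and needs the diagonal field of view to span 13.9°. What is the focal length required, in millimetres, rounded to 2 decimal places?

110.01 mm

Sensor diagonal = √(22.3² + 14.9²) = √719.3000 ≈ 26.8198 mm.
From α = 2·arctan(d/2f) we get f = d / (2·tan(α/2)).
With d = 26.8198 mm and α/2 = 6.95°, tan(α/2) ≈ 0.12190, so f ≈ 26.8198 / 0.24380 ≈ 110.0083 mm.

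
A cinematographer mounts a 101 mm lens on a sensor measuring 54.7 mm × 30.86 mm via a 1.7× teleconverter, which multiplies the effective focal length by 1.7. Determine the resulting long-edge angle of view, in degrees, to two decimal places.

18.10°

Effective focal length f = 101 × 1.7 = 171.7 mm.
α = 2·arctan(54.7 / (2 × 171.7)) = 2·arctan(0.15929) ≈ 18.1012°.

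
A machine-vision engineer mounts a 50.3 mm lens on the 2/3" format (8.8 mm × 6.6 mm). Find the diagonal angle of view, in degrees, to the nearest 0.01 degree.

Sensor diagonal = √(8.8² + 6.6²) = √121.0000 ≈ 11.0000 mm.
Angle of view α = 2·arctan(d/2f) with d = 11.0000 mm and f = 50.3 mm.
d/2f = 0.10934; arctan(0.10934) ≈ 6.2402°, so α ≈ 12.4803°.

12.48°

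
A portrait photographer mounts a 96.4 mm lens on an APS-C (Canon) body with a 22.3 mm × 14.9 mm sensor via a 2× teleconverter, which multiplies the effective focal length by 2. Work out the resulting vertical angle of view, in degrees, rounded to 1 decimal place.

Effective focal length f = 96.4 × 2 = 192.8 mm.
α = 2·arctan(14.9 / (2 × 192.8)) = 2·arctan(0.03864) ≈ 4.4257°.

4.4°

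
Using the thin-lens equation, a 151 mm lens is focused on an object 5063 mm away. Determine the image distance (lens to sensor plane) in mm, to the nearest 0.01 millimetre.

1/dᵢ = 1/f − 1/dₒ = 1/151 − 1/5063 = 0.0064250 mm⁻¹.
dᵢ = 1/0.0064250 ≈ 155.6419 mm.

155.64 mm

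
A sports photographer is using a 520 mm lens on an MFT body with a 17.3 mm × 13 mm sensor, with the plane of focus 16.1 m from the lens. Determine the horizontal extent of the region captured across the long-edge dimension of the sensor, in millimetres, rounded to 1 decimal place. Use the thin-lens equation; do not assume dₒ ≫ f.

518.3 mm

dₒ: 16.1 m = 16100 mm.
Similar triangles through the lens centre give W/dₒ = w/dᵢ; with 1/f = 1/dₒ + 1/dᵢ this gives W = w·(dₒ − f)/f.
W = 17.3 mm × (16100 − 520) / 520 = 17.3 × 29.9615 ≈ 518.335 mm.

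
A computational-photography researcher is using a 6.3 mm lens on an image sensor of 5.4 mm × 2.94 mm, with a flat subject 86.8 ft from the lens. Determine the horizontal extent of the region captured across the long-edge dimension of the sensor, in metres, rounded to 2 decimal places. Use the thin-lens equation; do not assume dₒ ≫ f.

22.67 m

dₒ: 86.8 ft × 304.8 mm/ft = 26456.64 mm.
Similar triangles through the lens centre give W/dₒ = w/dᵢ; with 1/f = 1/dₒ + 1/dᵢ this gives W = w·(dₒ − f)/f.
W = 5.4 mm × (26456.6 − 6.3) / 6.3 = 5.4 × 4198.4665 ≈ 22671.719 mm = 22.6717 m.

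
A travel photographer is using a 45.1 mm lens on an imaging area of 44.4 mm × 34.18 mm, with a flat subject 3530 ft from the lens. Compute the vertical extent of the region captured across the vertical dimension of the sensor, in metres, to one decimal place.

815.4 m

dₒ: 3530 ft × 304.8 mm/ft = 1075943.97 mm.
Similar triangles through the lens centre give W/dₒ = h/dᵢ; with 1/f = 1/dₒ + 1/dᵢ this gives W = h·(dₒ − f)/f.
W = 34.18 mm × (1.07594e+06 − 45.1) / 45.1 = 34.18 × 23855.8507 ≈ 815392.976 mm = 815.393 m.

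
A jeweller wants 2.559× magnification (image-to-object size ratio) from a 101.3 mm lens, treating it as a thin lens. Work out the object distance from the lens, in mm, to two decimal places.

With m = dᵢ/dₒ and 1/f = 1/dₒ + 1/dᵢ, substituting dᵢ = m·dₒ gives 1/f = (1 + 1/m)/dₒ, hence dₒ = f·(1 + 1/m).
dₒ = 101.3 × (1 + 1/2.559) = 101.3 × 1.39078 ≈ 140.886 mm.

140.89 mm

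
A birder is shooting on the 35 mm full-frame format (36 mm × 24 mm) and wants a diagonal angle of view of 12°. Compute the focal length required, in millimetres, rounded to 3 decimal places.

205.827 mm

Sensor diagonal = √(36² + 24²) = √1872.0000 ≈ 43.2666 mm.
From α = 2·arctan(d/2f) we get f = d / (2·tan(α/2)).
With d = 43.2666 mm and α/2 = 6°, tan(α/2) ≈ 0.10510, so f ≈ 43.2666 / 0.21021 ≈ 205.8272 mm.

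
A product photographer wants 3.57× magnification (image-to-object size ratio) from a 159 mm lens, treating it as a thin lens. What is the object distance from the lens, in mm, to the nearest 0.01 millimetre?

With m = dᵢ/dₒ and 1/f = 1/dₒ + 1/dᵢ, substituting dᵢ = m·dₒ gives 1/f = (1 + 1/m)/dₒ, hence dₒ = f·(1 + 1/m).
dₒ = 159 × (1 + 1/3.57) = 159 × 1.28011 ≈ 203.538 mm.

203.54 mm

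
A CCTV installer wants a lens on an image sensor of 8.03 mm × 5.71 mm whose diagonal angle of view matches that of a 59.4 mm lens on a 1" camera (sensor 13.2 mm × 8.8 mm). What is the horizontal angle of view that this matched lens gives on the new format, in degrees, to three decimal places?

12.422°

Sensor diagonal = √(13.2² + 8.8²) = √251.6800 ≈ 15.8644 mm.
Sensor diagonal = √(8.03² + 5.71²) = √97.0850 ≈ 9.8532 mm.
Equal diagonal AOV ⇒ f₂ = f₁ · 9.8532/15.8644 = 59.4 × 0.62109 ≈ 36.8925 mm.
Horizontal AOV on the new format = 2·arctan(8.03 / (2 × 36.8925)) = 2·arctan(0.10883) ≈ 12.4221°.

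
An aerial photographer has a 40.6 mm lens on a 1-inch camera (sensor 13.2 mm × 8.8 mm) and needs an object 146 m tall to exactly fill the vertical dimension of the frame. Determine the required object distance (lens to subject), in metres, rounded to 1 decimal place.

673.6 m

W: 146 m = 146000 mm.
Magnification m = h/W = dᵢ/dₒ; combined with 1/f = 1/dₒ + 1/dᵢ this gives dₒ = f·(1 + W/h).
dₒ = 40.6 mm × (1 + 146000/8.8) = 40.6 × 16591.9091 ≈ 673631.509 mm = 673.632 m.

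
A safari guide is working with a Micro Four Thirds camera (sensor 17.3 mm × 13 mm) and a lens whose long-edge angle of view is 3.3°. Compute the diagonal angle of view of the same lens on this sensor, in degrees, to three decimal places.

From the long-edge AOV: f = 17.3 / (2·tan(1.65°)) = 17.3 / 0.05761 ≈ 300.2857 mm.
Sensor diagonal = √(17.3² + 13²) = √468.2900 ≈ 21.6400 mm.
Diagonal AOV = 2·arctan(21.6400 / (2 × 300.2857)) = 2·arctan(0.03603) ≈ 4.1272°.

4.127°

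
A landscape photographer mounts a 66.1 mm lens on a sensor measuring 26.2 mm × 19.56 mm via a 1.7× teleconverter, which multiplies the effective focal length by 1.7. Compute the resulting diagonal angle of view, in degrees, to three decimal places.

16.555°

Effective focal length f = 66.1 × 1.7 = 112.37 mm.
Sensor diagonal = √(26.2² + 19.56²) = √1069.0336 ≈ 32.6961 mm.
α = 2·arctan(32.696 / (2 × 112.37)) = 2·arctan(0.14548) ≈ 16.5551°.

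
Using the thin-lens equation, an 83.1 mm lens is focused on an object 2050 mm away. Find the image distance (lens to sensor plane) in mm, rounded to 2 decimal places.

1/dᵢ = 1/f − 1/dₒ = 1/83.1 − 1/2050 = 0.0115459 mm⁻¹.
dᵢ = 1/0.0115459 ≈ 86.6109 mm.

86.61 mm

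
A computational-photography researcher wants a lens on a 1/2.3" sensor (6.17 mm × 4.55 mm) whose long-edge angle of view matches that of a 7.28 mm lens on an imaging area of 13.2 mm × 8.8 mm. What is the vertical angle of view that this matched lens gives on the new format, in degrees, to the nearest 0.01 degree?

67.53°

Equal long-edge AOV ⇒ f₂ = f₁ · 6.17/13.2 = 7.28 × 0.46742 ≈ 3.4028 mm.
Vertical AOV on the new format = 2·arctan(4.55 / (2 × 3.4028)) = 2·arctan(0.66856) ≈ 67.5300°.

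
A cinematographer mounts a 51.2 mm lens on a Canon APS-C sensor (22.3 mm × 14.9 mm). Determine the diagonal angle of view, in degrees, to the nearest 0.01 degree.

Sensor diagonal = √(22.3² + 14.9²) = √719.3000 ≈ 26.8198 mm.
Angle of view α = 2·arctan(d/2f) with d = 26.8198 mm and f = 51.2 mm.
d/2f = 0.26191; arctan(0.26191) ≈ 14.6768°, so α ≈ 29.3535°.

29.35°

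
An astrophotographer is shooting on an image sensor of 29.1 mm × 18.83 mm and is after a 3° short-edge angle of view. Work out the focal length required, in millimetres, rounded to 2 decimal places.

359.54 mm

From α = 2·arctan(h/2f) we get f = h / (2·tan(α/2)).
With h = 18.83 mm and α/2 = 1.5°, tan(α/2) ≈ 0.02619, so f ≈ 18.83 / 0.05237 ≈ 359.5443 mm.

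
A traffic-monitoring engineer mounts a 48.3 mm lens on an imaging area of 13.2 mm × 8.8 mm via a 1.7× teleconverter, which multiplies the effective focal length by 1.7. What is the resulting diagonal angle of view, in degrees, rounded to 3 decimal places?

Effective focal length f = 48.3 × 1.7 = 82.11 mm.
Sensor diagonal = √(13.2² + 8.8²) = √251.6800 ≈ 15.8644 mm.
α = 2·arctan(15.864 / (2 × 82.11)) = 2·arctan(0.09660) ≈ 11.0358°.

11.036°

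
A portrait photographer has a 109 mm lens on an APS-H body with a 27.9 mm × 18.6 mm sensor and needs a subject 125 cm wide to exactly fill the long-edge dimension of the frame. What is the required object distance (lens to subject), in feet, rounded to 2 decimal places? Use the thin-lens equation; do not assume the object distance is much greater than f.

W: 125 cm = 1250 mm.
Magnification m = w/W = dᵢ/dₒ; combined with 1/f = 1/dₒ + 1/dᵢ this gives dₒ = f·(1 + W/w).
dₒ = 109 mm × (1 + 1250/27.9) = 109 × 45.8029 ≈ 4992.513 mm = 4992.513/304.8 ft = 16.3796 ft.

16.38 ft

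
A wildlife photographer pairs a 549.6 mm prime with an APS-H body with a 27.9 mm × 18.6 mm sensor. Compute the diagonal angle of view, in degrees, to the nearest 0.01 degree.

3.49°

Sensor diagonal = √(27.9² + 18.6²) = √1124.3700 ≈ 33.5316 mm.
Angle of view α = 2·arctan(d/2f) with d = 33.5316 mm and f = 549.6 mm.
d/2f = 0.03051; arctan(0.03051) ≈ 1.7473°, so α ≈ 3.4946°.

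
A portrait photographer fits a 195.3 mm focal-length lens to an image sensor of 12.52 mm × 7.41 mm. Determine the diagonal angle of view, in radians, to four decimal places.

0.0745 rad

Sensor diagonal = √(12.52² + 7.41²) = √211.6585 ≈ 14.5485 mm.
Angle of view α = 2·arctan(d/2f) with d = 14.5485 mm and f = 195.3 mm.
d/2f = 0.03725; arctan(0.03725) ≈ 0.0372 rad, so α ≈ 0.0745 rad.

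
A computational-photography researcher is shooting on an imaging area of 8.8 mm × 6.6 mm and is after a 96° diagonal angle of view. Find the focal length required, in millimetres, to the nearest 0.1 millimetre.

5.0 mm

Sensor diagonal = √(8.8² + 6.6²) = √121.0000 ≈ 11.0000 mm.
From α = 2·arctan(d/2f) we get f = d / (2·tan(α/2)).
With d = 11.0000 mm and α/2 = 48°, tan(α/2) ≈ 1.11061, so f ≈ 11.0000 / 2.22123 ≈ 4.9522 mm.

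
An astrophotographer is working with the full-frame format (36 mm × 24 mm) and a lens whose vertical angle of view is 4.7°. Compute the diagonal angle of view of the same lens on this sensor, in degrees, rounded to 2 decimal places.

From the vertical AOV: f = 24 / (2·tan(2.35°)) = 24 / 0.08208 ≈ 292.4101 mm.
Sensor diagonal = √(36² + 24²) = √1872.0000 ≈ 43.2666 mm.
Diagonal AOV = 2·arctan(43.2666 / (2 × 292.4101)) = 2·arctan(0.07398) ≈ 8.4624°.

8.46°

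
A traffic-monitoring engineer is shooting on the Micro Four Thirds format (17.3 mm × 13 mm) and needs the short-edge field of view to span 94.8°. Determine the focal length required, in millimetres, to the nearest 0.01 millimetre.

5.98 mm

From α = 2·arctan(h/2f) we get f = h / (2·tan(α/2)).
With h = 13 mm and α/2 = 47.4°, tan(α/2) ≈ 1.08749, so f ≈ 13 / 2.17498 ≈ 5.9771 mm.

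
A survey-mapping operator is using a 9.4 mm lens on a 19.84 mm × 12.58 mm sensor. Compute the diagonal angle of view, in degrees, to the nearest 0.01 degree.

102.66°

Sensor diagonal = √(19.84² + 12.58²) = √551.8820 ≈ 23.4922 mm.
Angle of view α = 2·arctan(d/2f) with d = 23.4922 mm and f = 9.4 mm.
d/2f = 1.24958; arctan(1.24958) ≈ 51.3309°, so α ≈ 102.6618°.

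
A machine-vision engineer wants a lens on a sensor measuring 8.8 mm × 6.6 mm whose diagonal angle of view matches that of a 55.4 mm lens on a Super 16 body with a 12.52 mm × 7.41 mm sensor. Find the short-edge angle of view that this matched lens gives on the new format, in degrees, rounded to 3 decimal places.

9.009°

Sensor diagonal = √(12.52² + 7.41²) = √211.6585 ≈ 14.5485 mm.
Sensor diagonal = √(8.8² + 6.6²) = √121.0000 ≈ 11.0000 mm.
Equal diagonal AOV ⇒ f₂ = f₁ · 11.0000/14.5485 = 55.4 × 0.75609 ≈ 41.8875 mm.
Short-edge AOV on the new format = 2·arctan(6.6 / (2 × 41.8875)) = 2·arctan(0.07878) ≈ 9.0092°.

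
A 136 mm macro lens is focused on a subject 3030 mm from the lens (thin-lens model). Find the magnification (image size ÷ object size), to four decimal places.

0.0470×

Thin lens: 1/f = 1/dₒ + 1/dᵢ → 1/dᵢ = 1/136 − 1/3030 = 0.0070229 mm⁻¹, so dᵢ ≈ 142.3912 mm.
Magnification m = dᵢ/dₒ = 142.3912/3030 ≈ 0.04699.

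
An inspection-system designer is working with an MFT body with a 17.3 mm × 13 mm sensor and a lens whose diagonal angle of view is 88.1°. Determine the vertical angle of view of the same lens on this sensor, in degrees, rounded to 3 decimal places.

60.325°

Sensor diagonal = √(17.3² + 13²) = √468.2900 ≈ 21.6400 mm.
From the diagonal AOV: f = 21.6400 / (2·tan(44.05°)) = 21.6400 / 1.93475 ≈ 11.1849 mm.
Vertical AOV = 2·arctan(13 / (2 × 11.1849)) = 2·arctan(0.58114) ≈ 60.3253°.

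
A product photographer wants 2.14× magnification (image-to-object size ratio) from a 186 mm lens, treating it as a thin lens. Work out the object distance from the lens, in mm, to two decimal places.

272.92 mm

With m = dᵢ/dₒ and 1/f = 1/dₒ + 1/dᵢ, substituting dᵢ = m·dₒ gives 1/f = (1 + 1/m)/dₒ, hence dₒ = f·(1 + 1/m).
dₒ = 186 × (1 + 1/2.14) = 186 × 1.46729 ≈ 272.916 mm.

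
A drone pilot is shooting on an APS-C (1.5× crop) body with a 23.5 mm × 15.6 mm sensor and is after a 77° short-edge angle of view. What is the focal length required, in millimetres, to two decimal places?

9.81 mm

From α = 2·arctan(h/2f) we get f = h / (2·tan(α/2)).
With h = 15.6 mm and α/2 = 38.5°, tan(α/2) ≈ 0.79544, so f ≈ 15.6 / 1.59087 ≈ 9.8059 mm.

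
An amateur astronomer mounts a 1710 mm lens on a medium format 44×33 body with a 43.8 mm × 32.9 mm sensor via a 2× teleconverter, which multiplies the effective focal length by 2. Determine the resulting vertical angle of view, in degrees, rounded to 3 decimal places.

Effective focal length f = 1710 × 2 = 3420 mm.
α = 2·arctan(32.9 / (2 × 3420)) = 2·arctan(0.00481) ≈ 0.5512°.

0.551°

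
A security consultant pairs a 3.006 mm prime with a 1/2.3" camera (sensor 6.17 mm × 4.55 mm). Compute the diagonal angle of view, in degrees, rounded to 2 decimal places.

103.79°

Sensor diagonal = √(6.17² + 4.55²) = √58.7714 ≈ 7.6663 mm.
Angle of view α = 2·arctan(d/2f) with d = 7.6663 mm and f = 3.006 mm.
d/2f = 1.27516; arctan(1.27516) ≈ 51.8959°, so α ≈ 103.7917°.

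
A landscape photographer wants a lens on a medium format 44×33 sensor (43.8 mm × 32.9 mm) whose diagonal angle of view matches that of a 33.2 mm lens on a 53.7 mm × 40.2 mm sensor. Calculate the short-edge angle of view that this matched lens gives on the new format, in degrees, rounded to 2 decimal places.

62.49°

Sensor diagonal = √(53.7² + 40.2²) = √4499.7300 ≈ 67.0800 mm.
Sensor diagonal = √(43.8² + 32.9²) = √3000.8500 ≈ 54.7800 mm.
Equal diagonal AOV ⇒ f₂ = f₁ · 54.7800/67.0800 = 33.2 × 0.81664 ≈ 27.1123 mm.
Short-edge AOV on the new format = 2·arctan(32.9 / (2 × 27.1123)) = 2·arctan(0.60673) ≈ 62.4933°.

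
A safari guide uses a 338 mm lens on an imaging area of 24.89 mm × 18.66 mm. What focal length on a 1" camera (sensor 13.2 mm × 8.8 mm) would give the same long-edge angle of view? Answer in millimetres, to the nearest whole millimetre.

179 mm

Equal angle of view means equal width/f ratio, so f₂ = f₁ · (width₂/width₁) = 338 × 13.2/24.89.
f₂ = 338 × 0.53033 ≈ 179.253 mm.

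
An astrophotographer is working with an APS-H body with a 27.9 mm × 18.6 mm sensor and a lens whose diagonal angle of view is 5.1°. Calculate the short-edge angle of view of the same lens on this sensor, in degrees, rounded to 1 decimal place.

2.8°

Sensor diagonal = √(27.9² + 18.6²) = √1124.3700 ≈ 33.5316 mm.
From the diagonal AOV: f = 33.5316 / (2·tan(2.55°)) = 33.5316 / 0.08907 ≈ 376.4612 mm.
Short-edge AOV = 2·arctan(18.6 / (2 × 376.4612)) = 2·arctan(0.02470) ≈ 2.8303°.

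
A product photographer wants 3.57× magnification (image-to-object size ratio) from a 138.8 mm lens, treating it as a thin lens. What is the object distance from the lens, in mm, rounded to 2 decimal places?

With m = dᵢ/dₒ and 1/f = 1/dₒ + 1/dᵢ, substituting dᵢ = m·dₒ gives 1/f = (1 + 1/m)/dₒ, hence dₒ = f·(1 + 1/m).
dₒ = 138.8 × (1 + 1/3.57) = 138.8 × 1.28011 ≈ 177.680 mm.

177.68 mm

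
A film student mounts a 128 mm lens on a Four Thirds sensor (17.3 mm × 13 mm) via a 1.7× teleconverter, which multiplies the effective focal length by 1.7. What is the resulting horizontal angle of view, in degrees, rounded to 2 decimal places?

Effective focal length f = 128 × 1.7 = 217.6 mm.
α = 2·arctan(17.3 / (2 × 217.6)) = 2·arctan(0.03975) ≈ 4.5528°.

4.55°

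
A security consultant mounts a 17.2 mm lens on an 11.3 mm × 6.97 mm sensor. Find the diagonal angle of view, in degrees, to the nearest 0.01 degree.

Sensor diagonal = √(11.3² + 6.97²) = √176.2709 ≈ 13.2767 mm.
Angle of view α = 2·arctan(d/2f) with d = 13.2767 mm and f = 17.2 mm.
d/2f = 0.38595; arctan(0.38595) ≈ 21.1041°, so α ≈ 42.2083°.

42.21°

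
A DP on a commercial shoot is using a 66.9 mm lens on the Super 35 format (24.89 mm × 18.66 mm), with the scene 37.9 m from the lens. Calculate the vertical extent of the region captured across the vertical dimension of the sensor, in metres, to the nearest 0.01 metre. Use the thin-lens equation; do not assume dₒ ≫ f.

dₒ: 37.9 m = 37900 mm.
Similar triangles through the lens centre give W/dₒ = h/dᵢ; with 1/f = 1/dₒ + 1/dᵢ this gives W = h·(dₒ − f)/f.
W = 18.66 mm × (37900 − 66.9) / 66.9 = 18.66 × 565.5172 ≈ 10552.551 mm = 10.5526 m.

10.55 m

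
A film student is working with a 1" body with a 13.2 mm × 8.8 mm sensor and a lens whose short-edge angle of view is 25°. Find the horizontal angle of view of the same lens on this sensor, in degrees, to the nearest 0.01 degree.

From the short-edge AOV: f = 8.8 / (2·tan(12.5°)) = 8.8 / 0.44339 ≈ 19.8471 mm.
Horizontal AOV = 2·arctan(13.2 / (2 × 19.8471)) = 2·arctan(0.33254) ≈ 36.7883°.

36.79°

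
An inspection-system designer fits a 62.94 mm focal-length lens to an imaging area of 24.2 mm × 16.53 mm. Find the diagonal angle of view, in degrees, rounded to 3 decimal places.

26.212°

Sensor diagonal = √(24.2² + 16.53²) = √858.8809 ≈ 29.3067 mm.
Angle of view α = 2·arctan(d/2f) with d = 29.3067 mm and f = 62.94 mm.
d/2f = 0.23281; arctan(0.23281) ≈ 13.1058°, so α ≈ 26.2116°.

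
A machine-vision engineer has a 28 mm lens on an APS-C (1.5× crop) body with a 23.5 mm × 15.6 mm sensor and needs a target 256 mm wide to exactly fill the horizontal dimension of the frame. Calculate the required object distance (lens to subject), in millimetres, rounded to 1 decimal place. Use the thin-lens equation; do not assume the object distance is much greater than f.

Magnification m = w/W = dᵢ/dₒ; combined with 1/f = 1/dₒ + 1/dᵢ this gives dₒ = f·(1 + W/w).
dₒ = 28 mm × (1 + 256/23.5) = 28 × 11.8936 ≈ 333.021 mm.

333.0 mm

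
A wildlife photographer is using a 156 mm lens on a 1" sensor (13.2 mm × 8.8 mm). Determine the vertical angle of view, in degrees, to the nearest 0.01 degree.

Angle of view α = 2·arctan(h/2f) with h = 8.8 mm and f = 156 mm.
h/2f = 0.02821; arctan(0.02821) ≈ 1.6156°, so α ≈ 3.2312°.

3.23°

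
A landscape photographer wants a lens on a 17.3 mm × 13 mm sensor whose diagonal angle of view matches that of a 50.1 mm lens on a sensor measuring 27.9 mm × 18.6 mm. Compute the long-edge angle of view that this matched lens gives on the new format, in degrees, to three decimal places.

29.955°

Sensor diagonal = √(27.9² + 18.6²) = √1124.3700 ≈ 33.5316 mm.
Sensor diagonal = √(17.3² + 13²) = √468.2900 ≈ 21.6400 mm.
Equal diagonal AOV ⇒ f₂ = f₁ · 21.6400/33.5316 = 50.1 × 0.64536 ≈ 32.3326 mm.
Long-edge AOV on the new format = 2·arctan(17.3 / (2 × 32.3326)) = 2·arctan(0.26753) ≈ 29.9554°.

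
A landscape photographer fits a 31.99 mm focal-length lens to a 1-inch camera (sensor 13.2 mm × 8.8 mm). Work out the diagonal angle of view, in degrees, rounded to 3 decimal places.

Sensor diagonal = √(13.2² + 8.8²) = √251.6800 ≈ 15.8644 mm.
Angle of view α = 2·arctan(d/2f) with d = 15.8644 mm and f = 31.99 mm.
d/2f = 0.24796; arctan(0.24796) ≈ 13.9261°, so α ≈ 27.8523°.

27.852°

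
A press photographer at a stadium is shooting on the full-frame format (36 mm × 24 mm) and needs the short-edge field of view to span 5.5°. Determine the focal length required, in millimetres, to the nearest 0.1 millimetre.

From α = 2·arctan(h/2f) we get f = h / (2·tan(α/2)).
With h = 24 mm and α/2 = 2.75°, tan(α/2) ≈ 0.04803, so f ≈ 24 / 0.09607 ≈ 249.8259 mm.

249.8 mm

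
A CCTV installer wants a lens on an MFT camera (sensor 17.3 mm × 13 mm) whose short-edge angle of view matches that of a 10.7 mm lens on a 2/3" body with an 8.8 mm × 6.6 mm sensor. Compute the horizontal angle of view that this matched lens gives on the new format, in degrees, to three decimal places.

Equal short-edge AOV ⇒ f₂ = f₁ · 13/6.6 = 10.7 × 1.96970 ≈ 21.0758 mm.
Horizontal AOV on the new format = 2·arctan(17.3 / (2 × 21.0758)) = 2·arctan(0.41042) ≈ 44.6289°.

44.629°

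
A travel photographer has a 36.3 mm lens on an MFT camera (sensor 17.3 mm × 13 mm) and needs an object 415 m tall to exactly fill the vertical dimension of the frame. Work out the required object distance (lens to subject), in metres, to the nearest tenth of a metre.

W: 415 m = 415000 mm.
Magnification m = h/W = dᵢ/dₒ; combined with 1/f = 1/dₒ + 1/dᵢ this gives dₒ = f·(1 + W/h).
dₒ = 36.3 mm × (1 + 415000/13) = 36.3 × 31924.0769 ≈ 1158843.992 mm = 1158.84 m.

1158.8 m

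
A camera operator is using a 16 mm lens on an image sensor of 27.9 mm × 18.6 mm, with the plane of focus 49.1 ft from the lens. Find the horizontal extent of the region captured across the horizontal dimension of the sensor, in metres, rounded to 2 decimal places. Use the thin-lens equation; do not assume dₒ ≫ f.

26.07 m

dₒ: 49.1 ft × 304.8 mm/ft = 14965.68 mm.
Similar triangles through the lens centre give W/dₒ = w/dᵢ; with 1/f = 1/dₒ + 1/dᵢ this gives W = w·(dₒ − f)/f.
W = 27.9 mm × (14965.7 − 16) / 16 = 27.9 × 934.3550 ≈ 26068.504 mm = 26.0685 m.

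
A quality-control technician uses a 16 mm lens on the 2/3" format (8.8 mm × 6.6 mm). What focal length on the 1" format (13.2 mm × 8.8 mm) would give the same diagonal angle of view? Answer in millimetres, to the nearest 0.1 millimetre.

23.1 mm

Sensor diagonal = √(8.8² + 6.6²) = √121.0000 ≈ 11.0000 mm.
Sensor diagonal = √(13.2² + 8.8²) = √251.6800 ≈ 15.8644 mm.
Equal angle of view means equal diagonal/f ratio, so f₂ = f₁ · (diagonal₂/diagonal₁) = 16 × 15.8644/11.0000.
f₂ = 16 × 1.44222 ≈ 23.076 mm.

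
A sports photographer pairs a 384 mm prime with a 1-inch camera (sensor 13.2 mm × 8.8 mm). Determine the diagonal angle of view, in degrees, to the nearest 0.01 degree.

2.37°

Sensor diagonal = √(13.2² + 8.8²) = √251.6800 ≈ 15.8644 mm.
Angle of view α = 2·arctan(d/2f) with d = 15.8644 mm and f = 384 mm.
d/2f = 0.02066; arctan(0.02066) ≈ 1.1834°, so α ≈ 2.3668°.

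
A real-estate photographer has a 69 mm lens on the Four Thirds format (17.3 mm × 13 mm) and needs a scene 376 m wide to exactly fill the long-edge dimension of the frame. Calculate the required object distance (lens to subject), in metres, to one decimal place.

1499.7 m

W: 376 m = 376000 mm.
Magnification m = w/W = dᵢ/dₒ; combined with 1/f = 1/dₒ + 1/dᵢ this gives dₒ = f·(1 + W/w).
dₒ = 69 mm × (1 + 376000/17.3) = 69 × 21735.1040 ≈ 1499722.179 mm = 1499.72 m.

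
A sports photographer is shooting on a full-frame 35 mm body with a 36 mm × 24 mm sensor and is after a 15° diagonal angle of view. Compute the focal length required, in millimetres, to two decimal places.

Sensor diagonal = √(36² + 24²) = √1872.0000 ≈ 43.2666 mm.
From α = 2·arctan(d/2f) we get f = d / (2·tan(α/2)).
With d = 43.2666 mm and α/2 = 7.5°, tan(α/2) ≈ 0.13165, so f ≈ 43.2666 / 0.26330 ≈ 164.3213 mm.

164.32 mm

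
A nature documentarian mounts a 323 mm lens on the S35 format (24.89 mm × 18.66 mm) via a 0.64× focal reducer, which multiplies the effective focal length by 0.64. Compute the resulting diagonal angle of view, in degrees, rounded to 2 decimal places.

Effective focal length f = 323 × 0.64 = 206.72 mm.
Sensor diagonal = √(24.89² + 18.66²) = √967.7077 ≈ 31.1080 mm.
α = 2·arctan(31.108 / (2 × 206.72)) = 2·arctan(0.07524) ≈ 8.6059°.

8.61°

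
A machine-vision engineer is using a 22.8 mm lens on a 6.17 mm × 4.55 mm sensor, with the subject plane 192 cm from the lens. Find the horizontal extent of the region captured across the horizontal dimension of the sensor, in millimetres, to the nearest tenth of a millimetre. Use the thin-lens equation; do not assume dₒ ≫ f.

dₒ: 192 cm = 1920 mm.
Similar triangles through the lens centre give W/dₒ = w/dᵢ; with 1/f = 1/dₒ + 1/dᵢ this gives W = w·(dₒ − f)/f.
W = 6.17 mm × (1920 − 22.8) / 22.8 = 6.17 × 83.2105 ≈ 513.409 mm.

513.4 mm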